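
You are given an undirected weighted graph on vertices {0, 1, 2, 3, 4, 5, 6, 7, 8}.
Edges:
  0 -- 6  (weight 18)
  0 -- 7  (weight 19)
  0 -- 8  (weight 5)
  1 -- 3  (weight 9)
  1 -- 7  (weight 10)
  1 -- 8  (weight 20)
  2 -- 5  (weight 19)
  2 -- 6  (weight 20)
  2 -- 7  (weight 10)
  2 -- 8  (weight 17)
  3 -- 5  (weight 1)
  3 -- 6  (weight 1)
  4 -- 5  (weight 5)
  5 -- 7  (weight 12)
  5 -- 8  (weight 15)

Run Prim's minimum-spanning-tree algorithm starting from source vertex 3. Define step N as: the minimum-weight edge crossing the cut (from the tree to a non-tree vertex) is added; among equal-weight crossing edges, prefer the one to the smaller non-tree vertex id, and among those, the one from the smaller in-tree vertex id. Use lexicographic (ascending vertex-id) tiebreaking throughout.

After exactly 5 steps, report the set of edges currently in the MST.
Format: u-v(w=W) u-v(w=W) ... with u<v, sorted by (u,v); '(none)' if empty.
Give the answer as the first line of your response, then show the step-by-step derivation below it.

1-3(w=9) 1-7(w=10) 3-5(w=1) 3-6(w=1) 4-5(w=5)

step 1: add edge 3-5 (w=1); MST = {3-5(w=1)}
step 2: add edge 3-6 (w=1); MST = {3-5(w=1) 3-6(w=1)}
step 3: add edge 4-5 (w=5); MST = {3-5(w=1) 3-6(w=1) 4-5(w=5)}
step 4: add edge 1-3 (w=9); MST = {1-3(w=9) 3-5(w=1) 3-6(w=1) 4-5(w=5)}
step 5: add edge 1-7 (w=10); MST = {1-3(w=9) 1-7(w=10) 3-5(w=1) 3-6(w=1) 4-5(w=5)}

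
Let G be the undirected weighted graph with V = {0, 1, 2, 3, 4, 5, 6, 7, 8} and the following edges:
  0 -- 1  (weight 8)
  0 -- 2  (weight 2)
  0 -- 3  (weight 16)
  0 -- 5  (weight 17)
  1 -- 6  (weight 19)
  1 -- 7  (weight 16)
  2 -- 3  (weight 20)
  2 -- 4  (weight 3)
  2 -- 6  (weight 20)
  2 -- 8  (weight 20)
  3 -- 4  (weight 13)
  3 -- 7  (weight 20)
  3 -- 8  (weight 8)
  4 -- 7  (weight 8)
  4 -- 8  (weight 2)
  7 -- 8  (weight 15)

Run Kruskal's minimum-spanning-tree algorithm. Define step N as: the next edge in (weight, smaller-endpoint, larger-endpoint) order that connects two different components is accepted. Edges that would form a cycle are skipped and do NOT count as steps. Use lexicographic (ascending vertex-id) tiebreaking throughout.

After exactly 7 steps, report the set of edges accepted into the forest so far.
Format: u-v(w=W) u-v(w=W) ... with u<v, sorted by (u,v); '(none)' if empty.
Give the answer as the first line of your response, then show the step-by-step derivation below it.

0-1(w=8) 0-2(w=2) 0-5(w=17) 2-4(w=3) 3-8(w=8) 4-7(w=8) 4-8(w=2)

step 1: add edge 0-2 (w=2); MST = {0-2(w=2)}
step 2: add edge 4-8 (w=2); MST = {0-2(w=2) 4-8(w=2)}
step 3: add edge 2-4 (w=3); MST = {0-2(w=2) 2-4(w=3) 4-8(w=2)}
step 4: add edge 0-1 (w=8); MST = {0-1(w=8) 0-2(w=2) 2-4(w=3) 4-8(w=2)}
step 5: add edge 3-8 (w=8); MST = {0-1(w=8) 0-2(w=2) 2-4(w=3) 3-8(w=8) 4-8(w=2)}
step 6: add edge 4-7 (w=8); MST = {0-1(w=8) 0-2(w=2) 2-4(w=3) 3-8(w=8) 4-7(w=8) 4-8(w=2)}
step 7: add edge 0-5 (w=17); MST = {0-1(w=8) 0-2(w=2) 0-5(w=17) 2-4(w=3) 3-8(w=8) 4-7(w=8) 4-8(w=2)}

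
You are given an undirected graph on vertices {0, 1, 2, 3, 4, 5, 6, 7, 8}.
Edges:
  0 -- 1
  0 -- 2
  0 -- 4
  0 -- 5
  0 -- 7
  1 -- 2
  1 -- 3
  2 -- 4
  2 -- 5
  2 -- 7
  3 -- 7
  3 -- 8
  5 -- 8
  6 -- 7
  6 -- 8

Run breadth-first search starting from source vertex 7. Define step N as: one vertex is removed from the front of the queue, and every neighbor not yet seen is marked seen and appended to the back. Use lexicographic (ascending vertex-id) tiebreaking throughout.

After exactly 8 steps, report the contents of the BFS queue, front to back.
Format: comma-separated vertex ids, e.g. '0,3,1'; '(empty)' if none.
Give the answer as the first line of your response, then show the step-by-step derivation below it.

8

step 1: dequeue 7; queue=[0,2,3,6]; order=7
step 2: dequeue 0; queue=[2,3,6,1,4,5]; order=7,0
step 3: dequeue 2; queue=[3,6,1,4,5]; order=7,0,2
step 4: dequeue 3; queue=[6,1,4,5,8]; order=7,0,2,3
step 5: dequeue 6; queue=[1,4,5,8]; order=7,0,2,3,6
step 6: dequeue 1; queue=[4,5,8]; order=7,0,2,3,6,1
step 7: dequeue 4; queue=[5,8]; order=7,0,2,3,6,1,4
step 8: dequeue 5; queue=[8]; order=7,0,2,3,6,1,4,5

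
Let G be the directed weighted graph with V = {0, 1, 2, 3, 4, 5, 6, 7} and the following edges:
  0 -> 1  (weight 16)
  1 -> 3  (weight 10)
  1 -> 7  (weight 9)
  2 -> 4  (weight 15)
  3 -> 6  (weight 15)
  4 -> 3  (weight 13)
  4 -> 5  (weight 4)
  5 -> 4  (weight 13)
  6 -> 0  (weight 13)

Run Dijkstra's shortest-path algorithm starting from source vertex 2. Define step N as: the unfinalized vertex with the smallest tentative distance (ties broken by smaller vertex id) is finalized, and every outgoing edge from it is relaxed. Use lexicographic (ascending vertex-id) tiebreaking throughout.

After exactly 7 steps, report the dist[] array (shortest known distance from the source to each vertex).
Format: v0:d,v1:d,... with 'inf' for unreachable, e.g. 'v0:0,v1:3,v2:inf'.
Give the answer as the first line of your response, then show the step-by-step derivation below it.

v0:56,v1:72,v2:0,v3:28,v4:15,v5:19,v6:43,v7:81

step 1: dist = v0:inf,v1:inf,v2:0,v3:inf,v4:15,v5:inf,v6:inf,v7:inf
step 2: dist = v0:inf,v1:inf,v2:0,v3:28,v4:15,v5:19,v6:inf,v7:inf
step 3: dist = v0:inf,v1:inf,v2:0,v3:28,v4:15,v5:19,v6:inf,v7:inf
step 4: dist = v0:inf,v1:inf,v2:0,v3:28,v4:15,v5:19,v6:43,v7:inf
step 5: dist = v0:56,v1:inf,v2:0,v3:28,v4:15,v5:19,v6:43,v7:inf
step 6: dist = v0:56,v1:72,v2:0,v3:28,v4:15,v5:19,v6:43,v7:inf
step 7: dist = v0:56,v1:72,v2:0,v3:28,v4:15,v5:19,v6:43,v7:81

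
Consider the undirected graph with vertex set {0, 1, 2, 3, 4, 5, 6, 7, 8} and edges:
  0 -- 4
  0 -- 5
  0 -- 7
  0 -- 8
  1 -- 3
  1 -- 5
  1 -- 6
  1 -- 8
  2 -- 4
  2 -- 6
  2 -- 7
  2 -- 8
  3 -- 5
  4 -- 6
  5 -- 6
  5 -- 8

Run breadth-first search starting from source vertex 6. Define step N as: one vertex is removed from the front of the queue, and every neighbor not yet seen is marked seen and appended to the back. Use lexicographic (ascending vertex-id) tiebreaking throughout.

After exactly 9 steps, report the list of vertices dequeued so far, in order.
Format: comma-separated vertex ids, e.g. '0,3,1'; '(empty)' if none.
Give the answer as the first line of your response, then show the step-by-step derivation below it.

6,1,2,4,5,3,8,7,0

step 1: dequeue 6; queue=[1,2,4,5]; order=6
step 2: dequeue 1; queue=[2,4,5,3,8]; order=6,1
step 3: dequeue 2; queue=[4,5,3,8,7]; order=6,1,2
step 4: dequeue 4; queue=[5,3,8,7,0]; order=6,1,2,4
step 5: dequeue 5; queue=[3,8,7,0]; order=6,1,2,4,5
step 6: dequeue 3; queue=[8,7,0]; order=6,1,2,4,5,3
step 7: dequeue 8; queue=[7,0]; order=6,1,2,4,5,3,8
step 8: dequeue 7; queue=[0]; order=6,1,2,4,5,3,8,7
step 9: dequeue 0; queue=[(empty)]; order=6,1,2,4,5,3,8,7,0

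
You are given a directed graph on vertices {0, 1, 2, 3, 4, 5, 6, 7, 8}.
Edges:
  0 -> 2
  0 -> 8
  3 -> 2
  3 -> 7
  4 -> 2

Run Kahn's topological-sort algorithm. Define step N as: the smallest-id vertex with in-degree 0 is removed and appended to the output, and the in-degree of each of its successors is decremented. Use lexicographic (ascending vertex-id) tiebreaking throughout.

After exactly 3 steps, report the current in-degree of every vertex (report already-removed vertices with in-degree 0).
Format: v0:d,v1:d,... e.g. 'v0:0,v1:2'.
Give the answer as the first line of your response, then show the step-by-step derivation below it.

v0:0,v1:0,v2:1,v3:0,v4:0,v5:0,v6:0,v7:0,v8:0

step 1: output 0; order=[0]; indeg=(0,0,2,0,0,0,0,1,0)
step 2: output 1; order=[0,1]; indeg=(0,0,2,0,0,0,0,1,0)
step 3: output 3; order=[0,1,3]; indeg=(0,0,1,0,0,0,0,0,0)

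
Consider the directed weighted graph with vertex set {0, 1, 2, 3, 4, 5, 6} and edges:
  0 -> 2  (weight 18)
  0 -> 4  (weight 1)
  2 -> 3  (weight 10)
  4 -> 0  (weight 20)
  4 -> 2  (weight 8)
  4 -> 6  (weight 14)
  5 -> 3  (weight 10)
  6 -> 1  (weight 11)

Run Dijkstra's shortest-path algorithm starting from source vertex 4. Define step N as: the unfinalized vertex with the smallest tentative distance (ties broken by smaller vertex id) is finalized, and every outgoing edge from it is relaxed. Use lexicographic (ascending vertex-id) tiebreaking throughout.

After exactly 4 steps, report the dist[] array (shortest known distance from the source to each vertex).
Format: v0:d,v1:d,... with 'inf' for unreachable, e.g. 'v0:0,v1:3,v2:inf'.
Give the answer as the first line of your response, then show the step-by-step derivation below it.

v0:20,v1:25,v2:8,v3:18,v4:0,v5:inf,v6:14

step 1: dist = v0:20,v1:inf,v2:8,v3:inf,v4:0,v5:inf,v6:14
step 2: dist = v0:20,v1:inf,v2:8,v3:18,v4:0,v5:inf,v6:14
step 3: dist = v0:20,v1:25,v2:8,v3:18,v4:0,v5:inf,v6:14
step 4: dist = v0:20,v1:25,v2:8,v3:18,v4:0,v5:inf,v6:14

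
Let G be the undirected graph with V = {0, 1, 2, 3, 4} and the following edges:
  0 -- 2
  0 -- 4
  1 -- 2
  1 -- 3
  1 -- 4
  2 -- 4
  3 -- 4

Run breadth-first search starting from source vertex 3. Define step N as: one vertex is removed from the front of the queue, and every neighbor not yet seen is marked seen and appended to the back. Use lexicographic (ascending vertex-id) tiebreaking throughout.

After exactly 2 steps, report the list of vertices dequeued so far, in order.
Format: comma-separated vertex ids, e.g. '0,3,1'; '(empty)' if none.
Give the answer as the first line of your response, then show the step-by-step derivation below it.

3,1

step 1: dequeue 3; queue=[1,4]; order=3
step 2: dequeue 1; queue=[4,2]; order=3,1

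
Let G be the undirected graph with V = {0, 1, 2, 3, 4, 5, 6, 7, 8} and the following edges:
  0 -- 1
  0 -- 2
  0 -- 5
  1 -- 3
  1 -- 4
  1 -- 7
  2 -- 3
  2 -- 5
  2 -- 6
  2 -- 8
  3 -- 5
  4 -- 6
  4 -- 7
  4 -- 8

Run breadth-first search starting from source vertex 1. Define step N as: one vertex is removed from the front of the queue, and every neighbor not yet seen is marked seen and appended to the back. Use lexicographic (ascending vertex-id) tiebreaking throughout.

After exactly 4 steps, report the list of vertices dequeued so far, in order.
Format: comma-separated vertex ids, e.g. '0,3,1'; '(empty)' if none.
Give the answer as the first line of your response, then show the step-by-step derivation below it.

1,0,3,4

step 1: dequeue 1; queue=[0,3,4,7]; order=1
step 2: dequeue 0; queue=[3,4,7,2,5]; order=1,0
step 3: dequeue 3; queue=[4,7,2,5]; order=1,0,3
step 4: dequeue 4; queue=[7,2,5,6,8]; order=1,0,3,4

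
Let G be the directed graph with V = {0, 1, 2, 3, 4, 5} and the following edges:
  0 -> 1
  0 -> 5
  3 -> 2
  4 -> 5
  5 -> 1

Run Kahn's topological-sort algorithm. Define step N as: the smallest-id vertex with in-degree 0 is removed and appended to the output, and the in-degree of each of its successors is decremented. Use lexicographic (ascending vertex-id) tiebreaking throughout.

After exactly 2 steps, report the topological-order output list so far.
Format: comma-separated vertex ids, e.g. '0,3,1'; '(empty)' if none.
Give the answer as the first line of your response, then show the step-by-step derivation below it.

0,3

step 1: output 0; order=[0]; indeg=(0,1,1,0,0,1)
step 2: output 3; order=[0,3]; indeg=(0,1,0,0,0,1)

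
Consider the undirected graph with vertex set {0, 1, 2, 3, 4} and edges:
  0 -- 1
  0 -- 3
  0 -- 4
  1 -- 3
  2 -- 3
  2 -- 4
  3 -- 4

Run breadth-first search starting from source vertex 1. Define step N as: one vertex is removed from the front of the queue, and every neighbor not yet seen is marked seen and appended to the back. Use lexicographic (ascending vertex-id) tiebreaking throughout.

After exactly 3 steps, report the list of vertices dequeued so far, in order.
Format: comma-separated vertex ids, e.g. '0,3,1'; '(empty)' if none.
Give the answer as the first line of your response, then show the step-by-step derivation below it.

1,0,3

step 1: dequeue 1; queue=[0,3]; order=1
step 2: dequeue 0; queue=[3,4]; order=1,0
step 3: dequeue 3; queue=[4,2]; order=1,0,3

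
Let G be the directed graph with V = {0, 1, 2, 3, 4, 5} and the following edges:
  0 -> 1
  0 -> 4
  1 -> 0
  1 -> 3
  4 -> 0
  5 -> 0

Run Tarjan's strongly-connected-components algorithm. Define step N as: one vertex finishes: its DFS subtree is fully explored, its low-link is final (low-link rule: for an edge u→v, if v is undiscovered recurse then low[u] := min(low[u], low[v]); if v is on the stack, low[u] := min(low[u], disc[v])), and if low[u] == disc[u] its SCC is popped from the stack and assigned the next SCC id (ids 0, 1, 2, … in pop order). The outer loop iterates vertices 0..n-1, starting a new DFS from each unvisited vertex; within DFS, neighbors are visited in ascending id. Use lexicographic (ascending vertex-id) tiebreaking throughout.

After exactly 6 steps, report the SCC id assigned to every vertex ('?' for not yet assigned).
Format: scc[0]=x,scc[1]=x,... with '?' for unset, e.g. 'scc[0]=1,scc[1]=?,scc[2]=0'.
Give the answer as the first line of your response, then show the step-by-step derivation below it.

scc[0]=1,scc[1]=1,scc[2]=2,scc[3]=0,scc[4]=1,scc[5]=3

step 1: low=(low[0]=0,low[1]=0,low[2]=?,low[3]=2,low[4]=?,low[5]=?); scc=(scc[0]=?,scc[1]=?,scc[2]=?,scc[3]=0,scc[4]=?,scc[5]=?)
step 2: low=(low[0]=0,low[1]=0,low[2]=?,low[3]=2,low[4]=?,low[5]=?); scc=(scc[0]=?,scc[1]=?,scc[2]=?,scc[3]=0,scc[4]=?,scc[5]=?)
step 3: low=(low[0]=0,low[1]=0,low[2]=?,low[3]=2,low[4]=0,low[5]=?); scc=(scc[0]=?,scc[1]=?,scc[2]=?,scc[3]=0,scc[4]=?,scc[5]=?)
step 4: low=(low[0]=0,low[1]=0,low[2]=?,low[3]=2,low[4]=0,low[5]=?); scc=(scc[0]=1,scc[1]=1,scc[2]=?,scc[3]=0,scc[4]=1,scc[5]=?)
step 5: low=(low[0]=0,low[1]=0,low[2]=4,low[3]=2,low[4]=0,low[5]=?); scc=(scc[0]=1,scc[1]=1,scc[2]=2,scc[3]=0,scc[4]=1,scc[5]=?)
step 6: low=(low[0]=0,low[1]=0,low[2]=4,low[3]=2,low[4]=0,low[5]=5); scc=(scc[0]=1,scc[1]=1,scc[2]=2,scc[3]=0,scc[4]=1,scc[5]=3)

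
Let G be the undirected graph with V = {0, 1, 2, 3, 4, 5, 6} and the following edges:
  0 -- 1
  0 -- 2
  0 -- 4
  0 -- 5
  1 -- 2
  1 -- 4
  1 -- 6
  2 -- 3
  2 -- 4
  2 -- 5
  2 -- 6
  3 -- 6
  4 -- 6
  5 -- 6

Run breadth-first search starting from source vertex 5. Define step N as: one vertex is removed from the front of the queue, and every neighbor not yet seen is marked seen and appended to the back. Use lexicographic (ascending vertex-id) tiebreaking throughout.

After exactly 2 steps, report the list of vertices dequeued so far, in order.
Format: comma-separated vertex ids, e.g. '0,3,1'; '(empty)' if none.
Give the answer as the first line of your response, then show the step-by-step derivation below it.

5,0

step 1: dequeue 5; queue=[0,2,6]; order=5
step 2: dequeue 0; queue=[2,6,1,4]; order=5,0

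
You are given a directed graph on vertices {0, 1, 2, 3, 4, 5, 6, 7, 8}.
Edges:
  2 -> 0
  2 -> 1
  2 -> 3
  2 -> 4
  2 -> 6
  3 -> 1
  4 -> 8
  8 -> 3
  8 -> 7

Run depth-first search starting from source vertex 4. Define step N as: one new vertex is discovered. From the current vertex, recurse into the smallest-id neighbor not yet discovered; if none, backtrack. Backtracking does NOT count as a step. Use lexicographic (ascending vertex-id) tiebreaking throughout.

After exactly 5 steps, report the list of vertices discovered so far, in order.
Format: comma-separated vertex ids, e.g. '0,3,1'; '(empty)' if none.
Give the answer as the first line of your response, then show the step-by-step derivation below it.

4,8,3,1,7

step 1: discover 4; path=4; order=4
step 2: discover 8; path=4>8; order=4,8
step 3: discover 3; path=4>8>3; order=4,8,3
step 4: discover 1; path=4>8>3>1; order=4,8,3,1
step 5: discover 7; path=4>8>7; order=4,8,3,1,7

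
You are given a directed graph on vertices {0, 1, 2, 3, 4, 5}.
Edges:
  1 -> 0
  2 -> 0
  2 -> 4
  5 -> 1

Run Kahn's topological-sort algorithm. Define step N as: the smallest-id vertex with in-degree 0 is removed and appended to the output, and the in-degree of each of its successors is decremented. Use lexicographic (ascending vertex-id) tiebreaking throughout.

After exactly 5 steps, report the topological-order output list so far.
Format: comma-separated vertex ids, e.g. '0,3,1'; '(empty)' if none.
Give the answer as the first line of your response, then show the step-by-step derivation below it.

2,3,4,5,1

step 1: output 2; order=[2]; indeg=(1,1,0,0,0,0)
step 2: output 3; order=[2,3]; indeg=(1,1,0,0,0,0)
step 3: output 4; order=[2,3,4]; indeg=(1,1,0,0,0,0)
step 4: output 5; order=[2,3,4,5]; indeg=(1,0,0,0,0,0)
step 5: output 1; order=[2,3,4,5,1]; indeg=(0,0,0,0,0,0)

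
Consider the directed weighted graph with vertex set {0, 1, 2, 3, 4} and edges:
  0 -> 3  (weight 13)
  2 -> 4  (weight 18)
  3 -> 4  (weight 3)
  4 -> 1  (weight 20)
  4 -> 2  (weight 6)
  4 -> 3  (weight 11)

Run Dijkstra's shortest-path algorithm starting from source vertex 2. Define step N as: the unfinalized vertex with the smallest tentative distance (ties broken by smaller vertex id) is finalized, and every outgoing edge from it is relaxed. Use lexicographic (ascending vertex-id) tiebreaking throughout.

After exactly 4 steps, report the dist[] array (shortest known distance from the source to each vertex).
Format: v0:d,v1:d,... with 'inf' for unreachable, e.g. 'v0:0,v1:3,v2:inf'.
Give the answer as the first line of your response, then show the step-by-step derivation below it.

v0:inf,v1:38,v2:0,v3:29,v4:18

step 1: dist = v0:inf,v1:inf,v2:0,v3:inf,v4:18
step 2: dist = v0:inf,v1:38,v2:0,v3:29,v4:18
step 3: dist = v0:inf,v1:38,v2:0,v3:29,v4:18
step 4: dist = v0:inf,v1:38,v2:0,v3:29,v4:18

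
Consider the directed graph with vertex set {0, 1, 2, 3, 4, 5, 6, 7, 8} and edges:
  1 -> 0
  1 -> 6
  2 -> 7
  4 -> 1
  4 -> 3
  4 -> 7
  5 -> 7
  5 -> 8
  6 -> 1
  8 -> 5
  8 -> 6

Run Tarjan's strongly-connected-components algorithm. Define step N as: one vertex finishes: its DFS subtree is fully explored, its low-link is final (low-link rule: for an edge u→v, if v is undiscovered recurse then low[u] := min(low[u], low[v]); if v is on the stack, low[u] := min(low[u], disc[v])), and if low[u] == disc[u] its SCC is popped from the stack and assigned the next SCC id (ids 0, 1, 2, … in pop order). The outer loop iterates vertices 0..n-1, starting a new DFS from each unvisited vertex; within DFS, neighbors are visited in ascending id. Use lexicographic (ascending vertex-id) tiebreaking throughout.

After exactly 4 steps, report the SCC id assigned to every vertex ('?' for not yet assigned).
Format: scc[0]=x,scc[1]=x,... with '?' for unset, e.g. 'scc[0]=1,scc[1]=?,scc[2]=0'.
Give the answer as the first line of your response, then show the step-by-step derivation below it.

scc[0]=0,scc[1]=1,scc[2]=?,scc[3]=?,scc[4]=?,scc[5]=?,scc[6]=1,scc[7]=2,scc[8]=?

step 1: low=(low[0]=0,low[1]=?,low[2]=?,low[3]=?,low[4]=?,low[5]=?,low[6]=?,low[7]=?,low[8]=?); scc=(scc[0]=0,scc[1]=?,scc[2]=?,scc[3]=?,scc[4]=?,scc[5]=?,scc[6]=?,scc[7]=?,scc[8]=?)
step 2: low=(low[0]=0,low[1]=1,low[2]=?,low[3]=?,low[4]=?,low[5]=?,low[6]=1,low[7]=?,low[8]=?); scc=(scc[0]=0,scc[1]=?,scc[2]=?,scc[3]=?,scc[4]=?,scc[5]=?,scc[6]=?,scc[7]=?,scc[8]=?)
step 3: low=(low[0]=0,low[1]=1,low[2]=?,low[3]=?,low[4]=?,low[5]=?,low[6]=1,low[7]=?,low[8]=?); scc=(scc[0]=0,scc[1]=1,scc[2]=?,scc[3]=?,scc[4]=?,scc[5]=?,scc[6]=1,scc[7]=?,scc[8]=?)
step 4: low=(low[0]=0,low[1]=1,low[2]=3,low[3]=?,low[4]=?,low[5]=?,low[6]=1,low[7]=4,low[8]=?); scc=(scc[0]=0,scc[1]=1,scc[2]=?,scc[3]=?,scc[4]=?,scc[5]=?,scc[6]=1,scc[7]=2,scc[8]=?)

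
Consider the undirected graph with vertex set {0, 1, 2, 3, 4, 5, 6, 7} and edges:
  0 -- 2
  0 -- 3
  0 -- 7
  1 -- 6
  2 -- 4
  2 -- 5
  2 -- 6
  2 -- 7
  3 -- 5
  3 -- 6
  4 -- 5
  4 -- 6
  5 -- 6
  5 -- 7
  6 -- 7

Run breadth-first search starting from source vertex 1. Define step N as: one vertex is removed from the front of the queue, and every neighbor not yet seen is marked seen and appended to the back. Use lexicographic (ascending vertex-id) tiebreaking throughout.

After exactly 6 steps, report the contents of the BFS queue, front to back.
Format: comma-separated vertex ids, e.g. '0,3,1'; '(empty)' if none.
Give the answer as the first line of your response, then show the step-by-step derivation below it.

7,0

step 1: dequeue 1; queue=[6]; order=1
step 2: dequeue 6; queue=[2,3,4,5,7]; order=1,6
step 3: dequeue 2; queue=[3,4,5,7,0]; order=1,6,2
step 4: dequeue 3; queue=[4,5,7,0]; order=1,6,2,3
step 5: dequeue 4; queue=[5,7,0]; order=1,6,2,3,4
step 6: dequeue 5; queue=[7,0]; order=1,6,2,3,4,5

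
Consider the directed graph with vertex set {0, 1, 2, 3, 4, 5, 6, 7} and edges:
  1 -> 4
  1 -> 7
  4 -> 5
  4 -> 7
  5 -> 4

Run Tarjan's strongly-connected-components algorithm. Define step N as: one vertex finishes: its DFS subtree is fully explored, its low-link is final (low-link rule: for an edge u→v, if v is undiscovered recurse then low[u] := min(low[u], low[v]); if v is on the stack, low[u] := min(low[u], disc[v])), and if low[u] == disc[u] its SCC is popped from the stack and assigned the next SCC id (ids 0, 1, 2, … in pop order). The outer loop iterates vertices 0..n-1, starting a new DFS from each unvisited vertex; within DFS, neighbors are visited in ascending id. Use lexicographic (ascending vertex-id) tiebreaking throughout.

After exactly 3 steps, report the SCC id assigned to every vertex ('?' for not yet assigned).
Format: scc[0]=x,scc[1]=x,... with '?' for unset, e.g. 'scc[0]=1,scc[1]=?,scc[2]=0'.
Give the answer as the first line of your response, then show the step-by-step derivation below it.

scc[0]=0,scc[1]=?,scc[2]=?,scc[3]=?,scc[4]=?,scc[5]=?,scc[6]=?,scc[7]=1

step 1: low=(low[0]=0,low[1]=?,low[2]=?,low[3]=?,low[4]=?,low[5]=?,low[6]=?,low[7]=?); scc=(scc[0]=0,scc[1]=?,scc[2]=?,scc[3]=?,scc[4]=?,scc[5]=?,scc[6]=?,scc[7]=?)
step 2: low=(low[0]=0,low[1]=1,low[2]=?,low[3]=?,low[4]=2,low[5]=2,low[6]=?,low[7]=?); scc=(scc[0]=0,scc[1]=?,scc[2]=?,scc[3]=?,scc[4]=?,scc[5]=?,scc[6]=?,scc[7]=?)
step 3: low=(low[0]=0,low[1]=1,low[2]=?,low[3]=?,low[4]=2,low[5]=2,low[6]=?,low[7]=4); scc=(scc[0]=0,scc[1]=?,scc[2]=?,scc[3]=?,scc[4]=?,scc[5]=?,scc[6]=?,scc[7]=1)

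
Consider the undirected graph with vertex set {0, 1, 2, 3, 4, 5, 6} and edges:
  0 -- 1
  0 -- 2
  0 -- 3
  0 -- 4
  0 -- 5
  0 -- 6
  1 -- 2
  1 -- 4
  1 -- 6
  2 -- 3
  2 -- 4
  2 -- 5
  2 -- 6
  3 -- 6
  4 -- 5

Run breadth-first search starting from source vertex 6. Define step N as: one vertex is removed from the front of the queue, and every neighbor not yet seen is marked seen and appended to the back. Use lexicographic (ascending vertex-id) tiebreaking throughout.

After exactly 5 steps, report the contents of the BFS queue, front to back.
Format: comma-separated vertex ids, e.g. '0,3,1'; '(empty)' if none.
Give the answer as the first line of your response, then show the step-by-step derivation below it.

4,5

step 1: dequeue 6; queue=[0,1,2,3]; order=6
step 2: dequeue 0; queue=[1,2,3,4,5]; order=6,0
step 3: dequeue 1; queue=[2,3,4,5]; order=6,0,1
step 4: dequeue 2; queue=[3,4,5]; order=6,0,1,2
step 5: dequeue 3; queue=[4,5]; order=6,0,1,2,3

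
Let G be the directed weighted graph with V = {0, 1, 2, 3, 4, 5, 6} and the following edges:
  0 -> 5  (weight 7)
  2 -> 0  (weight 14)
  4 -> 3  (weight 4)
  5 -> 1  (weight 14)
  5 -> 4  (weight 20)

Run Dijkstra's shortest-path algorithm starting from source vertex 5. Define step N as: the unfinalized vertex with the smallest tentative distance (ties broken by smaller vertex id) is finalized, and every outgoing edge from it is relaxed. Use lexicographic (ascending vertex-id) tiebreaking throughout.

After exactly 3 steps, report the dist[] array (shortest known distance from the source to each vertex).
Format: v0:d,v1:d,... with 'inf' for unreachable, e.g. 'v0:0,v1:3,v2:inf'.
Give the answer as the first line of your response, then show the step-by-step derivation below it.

v0:inf,v1:14,v2:inf,v3:24,v4:20,v5:0,v6:inf

step 1: dist = v0:inf,v1:14,v2:inf,v3:inf,v4:20,v5:0,v6:inf
step 2: dist = v0:inf,v1:14,v2:inf,v3:inf,v4:20,v5:0,v6:inf
step 3: dist = v0:inf,v1:14,v2:inf,v3:24,v4:20,v5:0,v6:inf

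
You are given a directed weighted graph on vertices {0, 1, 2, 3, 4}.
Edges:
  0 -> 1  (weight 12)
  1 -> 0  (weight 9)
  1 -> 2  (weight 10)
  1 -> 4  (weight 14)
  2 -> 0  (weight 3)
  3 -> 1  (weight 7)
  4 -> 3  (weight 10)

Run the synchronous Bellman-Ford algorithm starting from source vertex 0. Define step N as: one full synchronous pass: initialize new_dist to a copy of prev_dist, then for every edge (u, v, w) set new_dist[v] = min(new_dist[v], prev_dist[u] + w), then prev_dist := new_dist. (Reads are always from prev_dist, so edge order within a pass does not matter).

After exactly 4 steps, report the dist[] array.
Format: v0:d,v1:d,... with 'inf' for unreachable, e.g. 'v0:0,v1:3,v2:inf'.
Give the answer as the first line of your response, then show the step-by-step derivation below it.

v0:0,v1:12,v2:22,v3:36,v4:26

step 1: dist = v0:0,v1:12,v2:inf,v3:inf,v4:inf
step 2: dist = v0:0,v1:12,v2:22,v3:inf,v4:26
step 3: dist = v0:0,v1:12,v2:22,v3:36,v4:26
step 4: dist = v0:0,v1:12,v2:22,v3:36,v4:26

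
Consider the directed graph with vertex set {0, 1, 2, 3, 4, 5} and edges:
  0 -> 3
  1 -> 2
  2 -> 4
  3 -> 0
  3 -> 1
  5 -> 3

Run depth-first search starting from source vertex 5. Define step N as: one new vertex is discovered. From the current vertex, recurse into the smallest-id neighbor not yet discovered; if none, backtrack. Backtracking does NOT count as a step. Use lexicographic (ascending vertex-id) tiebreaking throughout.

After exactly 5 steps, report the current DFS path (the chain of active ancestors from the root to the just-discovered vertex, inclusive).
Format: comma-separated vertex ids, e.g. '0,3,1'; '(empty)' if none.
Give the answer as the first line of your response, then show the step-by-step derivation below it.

5,3,1,2

step 1: discover 5; path=5; order=5
step 2: discover 3; path=5>3; order=5,3
step 3: discover 0; path=5>3>0; order=5,3,0
step 4: discover 1; path=5>3>1; order=5,3,0,1
step 5: discover 2; path=5>3>1>2; order=5,3,0,1,2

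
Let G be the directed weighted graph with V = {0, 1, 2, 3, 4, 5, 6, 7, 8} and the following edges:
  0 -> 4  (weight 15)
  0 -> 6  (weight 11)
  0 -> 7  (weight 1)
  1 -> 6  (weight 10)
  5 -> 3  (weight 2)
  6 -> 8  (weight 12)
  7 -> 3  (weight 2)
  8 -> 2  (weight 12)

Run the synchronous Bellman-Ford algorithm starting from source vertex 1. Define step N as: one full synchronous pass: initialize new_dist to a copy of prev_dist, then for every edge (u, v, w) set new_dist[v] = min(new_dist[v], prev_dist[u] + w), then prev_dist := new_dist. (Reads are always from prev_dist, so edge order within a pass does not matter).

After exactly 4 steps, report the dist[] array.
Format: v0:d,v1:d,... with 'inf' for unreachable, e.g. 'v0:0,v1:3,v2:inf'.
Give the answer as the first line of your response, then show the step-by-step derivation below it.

v0:inf,v1:0,v2:34,v3:inf,v4:inf,v5:inf,v6:10,v7:inf,v8:22

step 1: dist = v0:inf,v1:0,v2:inf,v3:inf,v4:inf,v5:inf,v6:10,v7:inf,v8:inf
step 2: dist = v0:inf,v1:0,v2:inf,v3:inf,v4:inf,v5:inf,v6:10,v7:inf,v8:22
step 3: dist = v0:inf,v1:0,v2:34,v3:inf,v4:inf,v5:inf,v6:10,v7:inf,v8:22
step 4: dist = v0:inf,v1:0,v2:34,v3:inf,v4:inf,v5:inf,v6:10,v7:inf,v8:22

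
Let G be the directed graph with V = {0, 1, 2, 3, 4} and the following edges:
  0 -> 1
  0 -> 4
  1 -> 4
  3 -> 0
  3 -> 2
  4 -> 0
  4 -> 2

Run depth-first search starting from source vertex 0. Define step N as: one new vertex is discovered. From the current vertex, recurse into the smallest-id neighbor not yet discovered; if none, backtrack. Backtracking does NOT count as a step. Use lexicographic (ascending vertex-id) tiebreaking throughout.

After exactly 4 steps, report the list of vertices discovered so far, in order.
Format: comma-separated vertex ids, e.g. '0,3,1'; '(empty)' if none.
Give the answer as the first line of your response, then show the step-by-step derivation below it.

0,1,4,2

step 1: discover 0; path=0; order=0
step 2: discover 1; path=0>1; order=0,1
step 3: discover 4; path=0>1>4; order=0,1,4
step 4: discover 2; path=0>1>4>2; order=0,1,4,2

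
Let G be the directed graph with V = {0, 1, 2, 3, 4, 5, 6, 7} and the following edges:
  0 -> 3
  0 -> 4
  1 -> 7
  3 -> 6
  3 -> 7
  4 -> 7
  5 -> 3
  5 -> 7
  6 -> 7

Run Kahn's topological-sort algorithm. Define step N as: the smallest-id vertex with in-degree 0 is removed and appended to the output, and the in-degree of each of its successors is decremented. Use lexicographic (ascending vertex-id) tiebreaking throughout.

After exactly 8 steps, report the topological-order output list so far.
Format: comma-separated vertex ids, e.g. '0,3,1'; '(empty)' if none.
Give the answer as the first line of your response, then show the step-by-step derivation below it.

0,1,2,4,5,3,6,7

step 1: output 0; order=[0]; indeg=(0,0,0,1,0,0,1,5)
step 2: output 1; order=[0,1]; indeg=(0,0,0,1,0,0,1,4)
step 3: output 2; order=[0,1,2]; indeg=(0,0,0,1,0,0,1,4)
step 4: output 4; order=[0,1,2,4]; indeg=(0,0,0,1,0,0,1,3)
step 5: output 5; order=[0,1,2,4,5]; indeg=(0,0,0,0,0,0,1,2)
step 6: output 3; order=[0,1,2,4,5,3]; indeg=(0,0,0,0,0,0,0,1)
step 7: output 6; order=[0,1,2,4,5,3,6]; indeg=(0,0,0,0,0,0,0,0)
step 8: output 7; order=[0,1,2,4,5,3,6,7]; indeg=(0,0,0,0,0,0,0,0)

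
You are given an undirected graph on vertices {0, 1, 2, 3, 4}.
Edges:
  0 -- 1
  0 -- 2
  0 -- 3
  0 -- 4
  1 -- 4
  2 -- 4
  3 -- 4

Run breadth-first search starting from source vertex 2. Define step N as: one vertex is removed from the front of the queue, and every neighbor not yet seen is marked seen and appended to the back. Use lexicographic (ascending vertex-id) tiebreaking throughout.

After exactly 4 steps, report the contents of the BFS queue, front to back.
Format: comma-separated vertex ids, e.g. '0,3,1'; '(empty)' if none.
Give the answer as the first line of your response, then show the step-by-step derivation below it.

3

step 1: dequeue 2; queue=[0,4]; order=2
step 2: dequeue 0; queue=[4,1,3]; order=2,0
step 3: dequeue 4; queue=[1,3]; order=2,0,4
step 4: dequeue 1; queue=[3]; order=2,0,4,1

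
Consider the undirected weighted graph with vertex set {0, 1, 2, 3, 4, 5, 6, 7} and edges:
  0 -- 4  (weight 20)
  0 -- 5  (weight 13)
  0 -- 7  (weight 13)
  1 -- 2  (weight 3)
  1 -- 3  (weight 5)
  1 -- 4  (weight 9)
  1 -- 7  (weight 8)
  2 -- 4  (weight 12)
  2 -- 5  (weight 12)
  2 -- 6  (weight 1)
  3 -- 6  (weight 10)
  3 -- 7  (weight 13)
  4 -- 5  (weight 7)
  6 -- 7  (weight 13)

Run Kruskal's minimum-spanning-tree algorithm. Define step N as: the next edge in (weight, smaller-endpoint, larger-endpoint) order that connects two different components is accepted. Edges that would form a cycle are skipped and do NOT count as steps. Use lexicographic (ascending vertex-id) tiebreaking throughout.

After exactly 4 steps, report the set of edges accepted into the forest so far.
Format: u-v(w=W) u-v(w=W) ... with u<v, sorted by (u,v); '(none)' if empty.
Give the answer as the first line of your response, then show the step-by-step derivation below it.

1-2(w=3) 1-3(w=5) 2-6(w=1) 4-5(w=7)

step 1: add edge 2-6 (w=1); MST = {2-6(w=1)}
step 2: add edge 1-2 (w=3); MST = {1-2(w=3) 2-6(w=1)}
step 3: add edge 1-3 (w=5); MST = {1-2(w=3) 1-3(w=5) 2-6(w=1)}
step 4: add edge 4-5 (w=7); MST = {1-2(w=3) 1-3(w=5) 2-6(w=1) 4-5(w=7)}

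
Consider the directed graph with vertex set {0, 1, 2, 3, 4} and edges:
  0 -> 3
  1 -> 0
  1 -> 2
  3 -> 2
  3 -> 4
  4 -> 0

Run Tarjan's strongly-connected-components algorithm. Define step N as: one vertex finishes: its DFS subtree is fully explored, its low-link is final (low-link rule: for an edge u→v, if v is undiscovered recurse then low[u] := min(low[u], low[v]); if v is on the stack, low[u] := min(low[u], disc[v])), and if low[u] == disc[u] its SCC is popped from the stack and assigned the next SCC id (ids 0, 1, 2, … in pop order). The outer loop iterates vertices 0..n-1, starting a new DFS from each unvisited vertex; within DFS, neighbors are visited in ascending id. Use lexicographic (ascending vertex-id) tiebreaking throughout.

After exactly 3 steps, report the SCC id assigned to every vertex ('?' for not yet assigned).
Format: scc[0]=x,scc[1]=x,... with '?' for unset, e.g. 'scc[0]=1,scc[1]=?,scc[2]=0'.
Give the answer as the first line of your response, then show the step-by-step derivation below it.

scc[0]=?,scc[1]=?,scc[2]=0,scc[3]=?,scc[4]=?

step 1: low=(low[0]=0,low[1]=?,low[2]=2,low[3]=1,low[4]=?); scc=(scc[0]=?,scc[1]=?,scc[2]=0,scc[3]=?,scc[4]=?)
step 2: low=(low[0]=0,low[1]=?,low[2]=2,low[3]=1,low[4]=0); scc=(scc[0]=?,scc[1]=?,scc[2]=0,scc[3]=?,scc[4]=?)
step 3: low=(low[0]=0,low[1]=?,low[2]=2,low[3]=0,low[4]=0); scc=(scc[0]=?,scc[1]=?,scc[2]=0,scc[3]=?,scc[4]=?)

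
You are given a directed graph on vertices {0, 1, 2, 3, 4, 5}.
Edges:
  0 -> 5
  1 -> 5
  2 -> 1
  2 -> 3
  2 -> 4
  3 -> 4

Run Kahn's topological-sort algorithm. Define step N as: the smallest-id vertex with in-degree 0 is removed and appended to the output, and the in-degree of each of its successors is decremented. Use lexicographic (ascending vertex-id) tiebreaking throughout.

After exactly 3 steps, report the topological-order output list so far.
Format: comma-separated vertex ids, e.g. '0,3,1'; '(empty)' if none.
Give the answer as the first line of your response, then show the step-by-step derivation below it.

0,2,1

step 1: output 0; order=[0]; indeg=(0,1,0,1,2,1)
step 2: output 2; order=[0,2]; indeg=(0,0,0,0,1,1)
step 3: output 1; order=[0,2,1]; indeg=(0,0,0,0,1,0)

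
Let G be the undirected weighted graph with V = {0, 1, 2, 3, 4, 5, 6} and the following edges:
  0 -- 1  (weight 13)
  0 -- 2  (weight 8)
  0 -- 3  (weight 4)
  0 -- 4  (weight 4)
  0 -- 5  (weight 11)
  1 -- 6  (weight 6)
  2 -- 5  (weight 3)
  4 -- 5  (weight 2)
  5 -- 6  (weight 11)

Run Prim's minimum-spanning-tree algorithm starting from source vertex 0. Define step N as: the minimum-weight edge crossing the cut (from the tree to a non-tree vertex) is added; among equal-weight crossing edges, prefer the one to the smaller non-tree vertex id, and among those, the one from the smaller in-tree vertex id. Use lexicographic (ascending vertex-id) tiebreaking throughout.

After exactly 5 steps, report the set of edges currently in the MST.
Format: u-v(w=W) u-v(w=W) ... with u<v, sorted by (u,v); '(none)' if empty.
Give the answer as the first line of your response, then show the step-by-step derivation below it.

0-3(w=4) 0-4(w=4) 2-5(w=3) 4-5(w=2) 5-6(w=11)

step 1: add edge 0-3 (w=4); MST = {0-3(w=4)}
step 2: add edge 0-4 (w=4); MST = {0-3(w=4) 0-4(w=4)}
step 3: add edge 4-5 (w=2); MST = {0-3(w=4) 0-4(w=4) 4-5(w=2)}
step 4: add edge 2-5 (w=3); MST = {0-3(w=4) 0-4(w=4) 2-5(w=3) 4-5(w=2)}
step 5: add edge 5-6 (w=11); MST = {0-3(w=4) 0-4(w=4) 2-5(w=3) 4-5(w=2) 5-6(w=11)}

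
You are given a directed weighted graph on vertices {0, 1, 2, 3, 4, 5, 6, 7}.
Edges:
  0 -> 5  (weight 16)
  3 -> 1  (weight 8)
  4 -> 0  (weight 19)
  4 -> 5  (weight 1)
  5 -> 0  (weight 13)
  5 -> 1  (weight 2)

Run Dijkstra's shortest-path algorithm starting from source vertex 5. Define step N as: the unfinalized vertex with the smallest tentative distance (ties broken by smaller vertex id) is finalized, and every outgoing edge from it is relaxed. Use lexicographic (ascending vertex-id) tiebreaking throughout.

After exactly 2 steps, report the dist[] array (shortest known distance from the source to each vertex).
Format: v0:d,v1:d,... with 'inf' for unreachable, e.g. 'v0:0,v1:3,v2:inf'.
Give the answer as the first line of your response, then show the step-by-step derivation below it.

v0:13,v1:2,v2:inf,v3:inf,v4:inf,v5:0,v6:inf,v7:inf

step 1: dist = v0:13,v1:2,v2:inf,v3:inf,v4:inf,v5:0,v6:inf,v7:inf
step 2: dist = v0:13,v1:2,v2:inf,v3:inf,v4:inf,v5:0,v6:inf,v7:inf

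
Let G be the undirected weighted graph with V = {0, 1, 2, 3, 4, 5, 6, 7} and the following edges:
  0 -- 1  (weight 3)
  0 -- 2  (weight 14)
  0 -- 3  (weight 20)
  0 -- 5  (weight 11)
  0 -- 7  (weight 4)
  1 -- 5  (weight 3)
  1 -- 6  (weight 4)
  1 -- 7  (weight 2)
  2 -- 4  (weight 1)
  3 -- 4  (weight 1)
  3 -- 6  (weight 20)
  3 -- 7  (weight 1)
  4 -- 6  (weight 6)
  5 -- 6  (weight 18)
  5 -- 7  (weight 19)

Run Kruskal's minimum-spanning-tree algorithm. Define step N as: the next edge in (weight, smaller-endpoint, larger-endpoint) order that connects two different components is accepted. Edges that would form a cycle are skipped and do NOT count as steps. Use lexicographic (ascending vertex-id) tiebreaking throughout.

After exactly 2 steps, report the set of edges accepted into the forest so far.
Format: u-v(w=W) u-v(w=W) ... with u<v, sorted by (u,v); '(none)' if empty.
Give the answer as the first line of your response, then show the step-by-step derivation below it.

2-4(w=1) 3-4(w=1)

step 1: add edge 2-4 (w=1); MST = {2-4(w=1)}
step 2: add edge 3-4 (w=1); MST = {2-4(w=1) 3-4(w=1)}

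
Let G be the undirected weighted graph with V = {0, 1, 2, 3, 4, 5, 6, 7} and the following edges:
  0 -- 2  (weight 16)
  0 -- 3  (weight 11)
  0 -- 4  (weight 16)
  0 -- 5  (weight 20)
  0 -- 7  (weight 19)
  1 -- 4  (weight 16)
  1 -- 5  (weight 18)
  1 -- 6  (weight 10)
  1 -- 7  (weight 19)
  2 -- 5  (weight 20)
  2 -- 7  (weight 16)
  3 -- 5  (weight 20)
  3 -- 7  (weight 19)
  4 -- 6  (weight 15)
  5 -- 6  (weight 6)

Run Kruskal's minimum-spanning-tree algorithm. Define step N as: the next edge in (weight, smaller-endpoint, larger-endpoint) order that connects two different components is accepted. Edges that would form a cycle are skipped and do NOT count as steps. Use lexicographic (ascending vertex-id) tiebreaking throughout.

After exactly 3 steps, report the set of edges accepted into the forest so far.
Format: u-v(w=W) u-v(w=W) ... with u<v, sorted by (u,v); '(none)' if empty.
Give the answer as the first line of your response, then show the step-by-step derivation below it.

0-3(w=11) 1-6(w=10) 5-6(w=6)

step 1: add edge 5-6 (w=6); MST = {5-6(w=6)}
step 2: add edge 1-6 (w=10); MST = {1-6(w=10) 5-6(w=6)}
step 3: add edge 0-3 (w=11); MST = {0-3(w=11) 1-6(w=10) 5-6(w=6)}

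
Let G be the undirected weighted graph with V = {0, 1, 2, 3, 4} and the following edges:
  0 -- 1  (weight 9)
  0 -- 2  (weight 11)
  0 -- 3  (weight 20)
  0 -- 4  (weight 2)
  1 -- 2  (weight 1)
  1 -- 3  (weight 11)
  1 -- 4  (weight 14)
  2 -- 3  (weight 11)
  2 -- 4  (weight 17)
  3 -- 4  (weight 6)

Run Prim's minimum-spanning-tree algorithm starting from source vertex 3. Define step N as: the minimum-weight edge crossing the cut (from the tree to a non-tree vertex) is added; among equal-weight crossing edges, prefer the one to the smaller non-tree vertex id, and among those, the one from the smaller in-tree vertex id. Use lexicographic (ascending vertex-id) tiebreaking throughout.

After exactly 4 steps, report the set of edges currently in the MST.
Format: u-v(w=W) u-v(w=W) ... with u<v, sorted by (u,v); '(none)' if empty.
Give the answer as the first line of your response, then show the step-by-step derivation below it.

0-1(w=9) 0-4(w=2) 1-2(w=1) 3-4(w=6)

step 1: add edge 3-4 (w=6); MST = {3-4(w=6)}
step 2: add edge 0-4 (w=2); MST = {0-4(w=2) 3-4(w=6)}
step 3: add edge 0-1 (w=9); MST = {0-1(w=9) 0-4(w=2) 3-4(w=6)}
step 4: add edge 1-2 (w=1); MST = {0-1(w=9) 0-4(w=2) 1-2(w=1) 3-4(w=6)}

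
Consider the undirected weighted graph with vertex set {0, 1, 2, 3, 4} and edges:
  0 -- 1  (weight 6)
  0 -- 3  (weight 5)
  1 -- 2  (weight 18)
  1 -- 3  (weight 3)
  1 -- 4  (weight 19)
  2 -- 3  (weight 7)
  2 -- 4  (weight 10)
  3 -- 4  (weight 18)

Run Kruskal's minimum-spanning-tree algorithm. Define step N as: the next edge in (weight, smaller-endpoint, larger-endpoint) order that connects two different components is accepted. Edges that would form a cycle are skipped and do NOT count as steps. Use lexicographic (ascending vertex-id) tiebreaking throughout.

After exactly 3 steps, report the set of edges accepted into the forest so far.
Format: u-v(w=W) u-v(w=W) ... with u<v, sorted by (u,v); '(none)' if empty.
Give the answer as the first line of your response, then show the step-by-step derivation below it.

0-3(w=5) 1-3(w=3) 2-3(w=7)

step 1: add edge 1-3 (w=3); MST = {1-3(w=3)}
step 2: add edge 0-3 (w=5); MST = {0-3(w=5) 1-3(w=3)}
step 3: add edge 2-3 (w=7); MST = {0-3(w=5) 1-3(w=3) 2-3(w=7)}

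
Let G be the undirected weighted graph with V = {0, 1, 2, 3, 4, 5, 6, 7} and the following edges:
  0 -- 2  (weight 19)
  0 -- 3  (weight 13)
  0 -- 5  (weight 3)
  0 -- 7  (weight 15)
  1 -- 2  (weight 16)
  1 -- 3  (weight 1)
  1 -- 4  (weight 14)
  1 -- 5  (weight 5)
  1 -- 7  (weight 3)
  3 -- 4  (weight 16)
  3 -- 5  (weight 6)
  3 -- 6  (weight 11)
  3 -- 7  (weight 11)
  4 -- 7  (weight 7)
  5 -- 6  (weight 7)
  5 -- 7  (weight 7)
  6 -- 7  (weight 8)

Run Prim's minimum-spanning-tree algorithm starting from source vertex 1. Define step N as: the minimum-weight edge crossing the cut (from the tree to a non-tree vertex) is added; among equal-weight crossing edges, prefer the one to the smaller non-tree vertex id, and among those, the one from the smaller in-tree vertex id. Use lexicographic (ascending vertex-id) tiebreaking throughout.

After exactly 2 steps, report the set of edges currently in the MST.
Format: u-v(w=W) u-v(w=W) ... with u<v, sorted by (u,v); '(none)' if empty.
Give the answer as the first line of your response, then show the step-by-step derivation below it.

1-3(w=1) 1-7(w=3)

step 1: add edge 1-3 (w=1); MST = {1-3(w=1)}
step 2: add edge 1-7 (w=3); MST = {1-3(w=1) 1-7(w=3)}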